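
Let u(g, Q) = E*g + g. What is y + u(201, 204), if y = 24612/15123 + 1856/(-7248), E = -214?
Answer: -97763479193/2283573 ≈ -42812.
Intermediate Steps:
u(g, Q) = -213*g (u(g, Q) = -214*g + g = -213*g)
y = 3131656/2283573 (y = 24612*(1/15123) + 1856*(-1/7248) = 8204/5041 - 116/453 = 3131656/2283573 ≈ 1.3714)
y + u(201, 204) = 3131656/2283573 - 213*201 = 3131656/2283573 - 42813 = -97763479193/2283573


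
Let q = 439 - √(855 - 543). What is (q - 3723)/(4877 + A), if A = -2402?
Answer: -3284/2475 - 2*√78/2475 ≈ -1.3340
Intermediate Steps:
q = 439 - 2*√78 (q = 439 - √312 = 439 - 2*√78 ≈ 421.34)
(q - 3723)/(4877 + A) = ((439 - 2*√78) - 3723)/(4877 - 2402) = (-3284 - 2*√78)/2475 = (-3284 - 2*√78)*(1/2475) = -3284/2475 - 2*√78/2475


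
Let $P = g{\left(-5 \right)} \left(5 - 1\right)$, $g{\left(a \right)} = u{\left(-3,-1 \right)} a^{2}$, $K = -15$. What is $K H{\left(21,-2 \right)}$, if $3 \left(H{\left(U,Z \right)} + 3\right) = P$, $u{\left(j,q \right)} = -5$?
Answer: $2545$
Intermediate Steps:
$g{\left(a \right)} = - 5 a^{2}$
$P = -500$ ($P = - 5 \left(-5\right)^{2} \left(5 - 1\right) = \left(-5\right) 25 \cdot 4 = \left(-125\right) 4 = -500$)
$H{\left(U,Z \right)} = - \frac{509}{3}$ ($H{\left(U,Z \right)} = -3 + \frac{1}{3} \left(-500\right) = -3 - \frac{500}{3} = - \frac{509}{3}$)
$K H{\left(21,-2 \right)} = \left(-15\right) \left(- \frac{509}{3}\right) = 2545$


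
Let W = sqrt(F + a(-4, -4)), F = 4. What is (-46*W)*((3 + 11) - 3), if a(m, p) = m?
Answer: 0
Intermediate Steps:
W = 0 (W = sqrt(4 - 4) = sqrt(0) = 0)
(-46*W)*((3 + 11) - 3) = (-46*0)*((3 + 11) - 3) = 0*(14 - 3) = 0*11 = 0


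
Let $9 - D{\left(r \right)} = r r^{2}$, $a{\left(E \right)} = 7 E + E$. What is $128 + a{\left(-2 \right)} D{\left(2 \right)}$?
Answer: $112$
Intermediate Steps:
$a{\left(E \right)} = 8 E$
$D{\left(r \right)} = 9 - r^{3}$ ($D{\left(r \right)} = 9 - r r^{2} = 9 - r^{3}$)
$128 + a{\left(-2 \right)} D{\left(2 \right)} = 128 + 8 \left(-2\right) \left(9 - 2^{3}\right) = 128 - 16 \left(9 - 8\right) = 128 - 16 = 112$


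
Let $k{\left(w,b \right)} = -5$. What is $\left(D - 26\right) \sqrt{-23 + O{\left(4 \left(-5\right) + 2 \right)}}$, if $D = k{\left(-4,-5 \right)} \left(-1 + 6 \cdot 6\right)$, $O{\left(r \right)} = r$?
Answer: $- 201 i \sqrt{41} \approx - 1287.0 i$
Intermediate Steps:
$D = -175$ ($D = - 5 \left(-1 + 6 \cdot 6\right) = - 5 \left(-1 + 36\right) = \left(-5\right) 35 = -175$)
$\left(D - 26\right) \sqrt{-23 + O{\left(4 \left(-5\right) + 2 \right)}} = \left(-175 - 26\right) \sqrt{-23 + \left(4 \left(-5\right) + 2\right)} = - 201 \sqrt{-23 + \left(-20 + 2\right)} = - 201 \sqrt{-23 - 18} = - 201 \sqrt{-41} = - 201 i \sqrt{41}$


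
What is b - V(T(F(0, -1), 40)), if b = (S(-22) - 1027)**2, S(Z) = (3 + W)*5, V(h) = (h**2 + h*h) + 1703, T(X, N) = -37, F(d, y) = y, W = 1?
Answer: 1009608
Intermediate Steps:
V(h) = 1703 + 2*h**2 (V(h) = (h**2 + h**2) + 1703 = 2*h**2 + 1703 = 1703 + 2*h**2)
S(Z) = 20 (S(Z) = (3 + 1)*5 = 4*5 = 20)
b = 1014049 (b = (20 - 1027)**2 = (-1007)**2 = 1014049)
b - V(T(F(0, -1), 40)) = 1014049 - (1703 + 2*(-37)**2) = 1014049 - (1703 + 2*1369) = 1014049 - (1703 + 2738) = 1014049 - 1*4441 = 1014049 - 4441 = 1009608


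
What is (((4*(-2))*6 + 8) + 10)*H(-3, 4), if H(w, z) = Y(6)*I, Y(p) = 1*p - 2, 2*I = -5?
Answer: 300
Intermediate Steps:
I = -5/2 (I = (1/2)*(-5) = -5/2 ≈ -2.5000)
Y(p) = -2 + p (Y(p) = p - 2 = -2 + p)
H(w, z) = -10 (H(w, z) = (-2 + 6)*(-5/2) = 4*(-5/2) = -10)
(((4*(-2))*6 + 8) + 10)*H(-3, 4) = (((4*(-2))*6 + 8) + 10)*(-10) = ((-8*6 + 8) + 10)*(-10) = ((-48 + 8) + 10)*(-10) = (-40 + 10)*(-10) = -30*(-10) = 300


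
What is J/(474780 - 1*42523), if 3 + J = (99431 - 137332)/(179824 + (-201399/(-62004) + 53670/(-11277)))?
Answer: -44856340478757/6038885816268168955 ≈ -7.4279e-6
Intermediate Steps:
J = -44856340478757/13970591144315 (J = -3 + (99431 - 137332)/(179824 + (-201399/(-62004) + 53670/(-11277))) = -3 - 37901/(179824 + (-201399*(-1/62004) + 53670*(-1/11277))) = -3 - 37901/(179824 + (67133/20668 - 17890/3759)) = -3 - 37901/(179824 - 117397573/77691012) = -3 - 37901/13970591144315/77691012 = -3 - 37901*77691012/13970591144315 = -3 - 2944567045812/13970591144315 = -44856340478757/13970591144315 ≈ -3.2108)
J/(474780 - 1*42523) = -44856340478757/(13970591144315*(474780 - 1*42523)) = -44856340478757/(13970591144315*(474780 - 42523)) = -44856340478757/13970591144315/432257 = -44856340478757/13970591144315*1/432257 = -44856340478757/6038885816268168955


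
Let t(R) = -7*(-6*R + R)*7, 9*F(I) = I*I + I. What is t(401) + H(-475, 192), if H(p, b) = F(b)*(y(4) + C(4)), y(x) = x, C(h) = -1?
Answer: 110597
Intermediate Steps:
F(I) = I/9 + I**2/9 (F(I) = (I*I + I)/9 = (I**2 + I)/9 = (I + I**2)/9 = I/9 + I**2/9)
H(p, b) = b*(1 + b)/3 (H(p, b) = (b*(1 + b)/9)*(4 - 1) = (b*(1 + b)/9)*3 = b*(1 + b)/3)
t(R) = 245*R (t(R) = -(-35)*R*7 = (35*R)*7 = 245*R)
t(401) + H(-475, 192) = 245*401 + (1/3)*192*(1 + 192) = 98245 + (1/3)*192*193 = 98245 + 12352 = 110597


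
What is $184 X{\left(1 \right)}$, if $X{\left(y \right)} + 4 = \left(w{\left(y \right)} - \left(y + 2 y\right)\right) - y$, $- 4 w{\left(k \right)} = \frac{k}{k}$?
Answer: $-1518$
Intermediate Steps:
$w{\left(k \right)} = - \frac{1}{4}$ ($w{\left(k \right)} = - \frac{k \frac{1}{k}}{4} = \left(- \frac{1}{4}\right) 1 = - \frac{1}{4}$)
$X{\left(y \right)} = - \frac{17}{4} - 4 y$ ($X{\left(y \right)} = -4 - \left(\frac{1}{4} + 4 y\right) = - \frac{17}{4} - 4 y$)
$184 X{\left(1 \right)} = 184 \left(- \frac{17}{4} - 4\right) = 184 \left(- \frac{33}{4}\right) = -1518$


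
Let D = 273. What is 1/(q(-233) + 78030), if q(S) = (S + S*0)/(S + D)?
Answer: 40/3120967 ≈ 1.2817e-5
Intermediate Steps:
q(S) = S/(273 + S) (q(S) = (S + S*0)/(S + 273) = (S + 0)/(273 + S) = S/(273 + S))
1/(q(-233) + 78030) = 1/(-233/(273 - 233) + 78030) = 1/(-233/40 + 78030) = 1/(3120967/40) = 40/3120967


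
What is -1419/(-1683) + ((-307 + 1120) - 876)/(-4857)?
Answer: 70688/82569 ≈ 0.85611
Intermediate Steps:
-1419/(-1683) + ((-307 + 1120) - 876)/(-4857) = -1419*(-1/1683) + (813 - 876)*(-1/4857) = 43/51 - 63*(-1/4857) = 43/51 + 21/1619 = 70688/82569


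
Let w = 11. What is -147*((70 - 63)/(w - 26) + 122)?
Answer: -89327/5 ≈ -17865.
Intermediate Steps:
-147*((70 - 63)/(w - 26) + 122) = -147*((70 - 63)/(11 - 26) + 122) = -147*(7/(-15) + 122) = -147*(7*(-1/15) + 122) = -147*(-7/15 + 122) = -147*1823/15 = -89327/5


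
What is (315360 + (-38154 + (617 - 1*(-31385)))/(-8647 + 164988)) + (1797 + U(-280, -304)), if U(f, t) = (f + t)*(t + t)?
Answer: 105096947937/156341 ≈ 6.7223e+5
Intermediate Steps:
U(f, t) = 2*t*(f + t) (U(f, t) = (f + t)*(2*t) = 2*t*(f + t))
(315360 + (-38154 + (617 - 1*(-31385)))/(-8647 + 164988)) + (1797 + U(-280, -304)) = (315360 + (-38154 + (617 - 1*(-31385)))/(-8647 + 164988)) + (1797 + 2*(-304)*(-280 - 304)) = (315360 + (-38154 + (617 + 31385))/156341) + (1797 + 2*(-304)*(-584)) = (315360 + (-38154 + 32002)*(1/156341)) + (1797 + 355072) = (315360 - 6152*1/156341) + 356869 = (315360 - 6152/156341) + 356869 = 49303691608/156341 + 356869 = 105096947937/156341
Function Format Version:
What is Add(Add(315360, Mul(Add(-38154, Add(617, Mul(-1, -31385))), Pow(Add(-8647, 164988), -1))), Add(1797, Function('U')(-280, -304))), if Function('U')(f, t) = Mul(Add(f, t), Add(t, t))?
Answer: Rational(105096947937, 156341) ≈ 6.7223e+5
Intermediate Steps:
Function('U')(f, t) = Mul(2, t, Add(f, t)) (Function('U')(f, t) = Mul(Add(f, t), Mul(2, t)) = Mul(2, t, Add(f, t)))
Add(Add(315360, Mul(Add(-38154, Add(617, Mul(-1, -31385))), Pow(Add(-8647, 164988), -1))), Add(1797, Function('U')(-280, -304))) = Add(Add(315360, Mul(Add(-38154, Add(617, Mul(-1, -31385))), Pow(Add(-8647, 164988), -1))), Add(1797, Mul(2, -304, Add(-280, -304)))) = Add(Add(315360, Mul(Add(-38154, Add(617, 31385)), Pow(156341, -1))), Add(1797, Mul(2, -304, -584))) = Add(Add(315360, Mul(Add(-38154, 32002), Rational(1, 156341))), Add(1797, 355072)) = Add(Add(315360, Mul(-6152, Rational(1, 156341))), 356869) = Add(Add(315360, Rational(-6152, 156341)), 356869) = Add(Rational(49303691608, 156341), 356869) = Rational(105096947937, 156341)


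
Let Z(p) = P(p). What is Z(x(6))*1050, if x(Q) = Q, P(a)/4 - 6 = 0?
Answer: 25200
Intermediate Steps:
P(a) = 24 (P(a) = 24 + 4*0 = 24 + 0 = 24)
Z(p) = 24
Z(x(6))*1050 = 24*1050 = 25200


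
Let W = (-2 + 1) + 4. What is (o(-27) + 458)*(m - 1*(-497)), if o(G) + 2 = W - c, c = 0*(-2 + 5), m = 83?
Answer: 266220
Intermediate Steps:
W = 3 (W = -1 + 4 = 3)
c = 0 (c = 0*3 = 0)
o(G) = 1 (o(G) = -2 + (3 - 1*0) = -2 + (3 + 0) = -2 + 3 = 1)
(o(-27) + 458)*(m - 1*(-497)) = (1 + 458)*(83 - 1*(-497)) = 459*(83 + 497) = 459*580 = 266220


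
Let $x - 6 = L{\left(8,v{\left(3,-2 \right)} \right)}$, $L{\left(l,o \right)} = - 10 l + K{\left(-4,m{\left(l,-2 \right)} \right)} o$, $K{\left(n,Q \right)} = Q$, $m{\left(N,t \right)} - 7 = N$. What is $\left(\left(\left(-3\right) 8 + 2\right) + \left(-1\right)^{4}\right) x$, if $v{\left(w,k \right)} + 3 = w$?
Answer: $1554$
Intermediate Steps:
$v{\left(w,k \right)} = -3 + w$
$m{\left(N,t \right)} = 7 + N$
$L{\left(l,o \right)} = - 10 l + o \left(7 + l\right)$ ($L{\left(l,o \right)} = - 10 l + \left(7 + l\right) o = - 10 l + o \left(7 + l\right)$)
$x = -74$ ($x = 6 - \left(80 - \left(-3 + 3\right) \left(7 + 8\right)\right) = 6 + \left(-80 + 0 \cdot 15\right) = 6 + \left(-80 + 0\right) = 6 - 80 = -74$)
$\left(\left(\left(-3\right) 8 + 2\right) + \left(-1\right)^{4}\right) x = \left(\left(\left(-3\right) 8 + 2\right) + \left(-1\right)^{4}\right) \left(-74\right) = \left(\left(-24 + 2\right) + 1\right) \left(-74\right) = \left(-22 + 1\right) \left(-74\right) = \left(-21\right) \left(-74\right) = 1554$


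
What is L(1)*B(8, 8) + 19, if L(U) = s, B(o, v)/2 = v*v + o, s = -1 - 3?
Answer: -557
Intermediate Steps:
s = -4
B(o, v) = 2*o + 2*v² (B(o, v) = 2*(v*v + o) = 2*(v² + o) = 2*(o + v²) = 2*o + 2*v²)
L(U) = -4
L(1)*B(8, 8) + 19 = -4*(2*8 + 2*8²) + 19 = -4*(16 + 2*64) + 19 = -4*(16 + 128) + 19 = -4*144 + 19 = -576 + 19 = -557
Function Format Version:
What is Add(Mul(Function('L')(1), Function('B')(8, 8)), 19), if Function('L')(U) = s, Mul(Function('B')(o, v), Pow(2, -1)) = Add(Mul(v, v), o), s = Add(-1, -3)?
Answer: -557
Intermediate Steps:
s = -4
Function('B')(o, v) = Add(Mul(2, o), Mul(2, Pow(v, 2))) (Function('B')(o, v) = Mul(2, Add(Mul(v, v), o)) = Mul(2, Add(Pow(v, 2), o)) = Mul(2, Add(o, Pow(v, 2))) = Add(Mul(2, o), Mul(2, Pow(v, 2))))
Function('L')(U) = -4
Add(Mul(Function('L')(1), Function('B')(8, 8)), 19) = Add(Mul(-4, Add(Mul(2, 8), Mul(2, Pow(8, 2)))), 19) = Add(Mul(-4, Add(16, Mul(2, 64))), 19) = Add(Mul(-4, Add(16, 128)), 19) = Add(Mul(-4, 144), 19) = Add(-576, 19) = -557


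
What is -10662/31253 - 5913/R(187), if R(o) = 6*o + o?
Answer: -198755547/40910177 ≈ -4.8583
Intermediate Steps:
R(o) = 7*o
-10662/31253 - 5913/R(187) = -10662/31253 - 5913/(7*187) = -10662*1/31253 - 5913/1309 = -10662/31253 - 5913*1/1309 = -10662/31253 - 5913/1309 = -198755547/40910177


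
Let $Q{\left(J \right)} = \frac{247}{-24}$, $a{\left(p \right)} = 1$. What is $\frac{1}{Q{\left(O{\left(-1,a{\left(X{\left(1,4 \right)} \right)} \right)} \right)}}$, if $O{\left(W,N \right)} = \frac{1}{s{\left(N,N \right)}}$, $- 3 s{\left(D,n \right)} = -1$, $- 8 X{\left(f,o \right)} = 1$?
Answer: $- \frac{24}{247} \approx -0.097166$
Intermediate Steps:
$X{\left(f,o \right)} = - \frac{1}{8}$ ($X{\left(f,o \right)} = \left(- \frac{1}{8}\right) 1 = - \frac{1}{8}$)
$s{\left(D,n \right)} = \frac{1}{3}$ ($s{\left(D,n \right)} = \left(- \frac{1}{3}\right) \left(-1\right) = \frac{1}{3}$)
$O{\left(W,N \right)} = 3$ ($O{\left(W,N \right)} = \frac{1}{\frac{1}{3}} = 3$)
$Q{\left(J \right)} = - \frac{247}{24}$ ($Q{\left(J \right)} = 247 \left(- \frac{1}{24}\right) = - \frac{247}{24}$)
$\frac{1}{Q{\left(O{\left(-1,a{\left(X{\left(1,4 \right)} \right)} \right)} \right)}} = \frac{1}{- \frac{247}{24}} = - \frac{24}{247}$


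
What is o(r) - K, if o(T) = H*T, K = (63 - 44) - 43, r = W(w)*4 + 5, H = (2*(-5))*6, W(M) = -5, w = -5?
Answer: 924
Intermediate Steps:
H = -60 (H = -10*6 = -60)
r = -15 (r = -5*4 + 5 = -20 + 5 = -15)
K = -24 (K = 19 - 43 = -24)
o(T) = -60*T
o(r) - K = -60*(-15) - 1*(-24) = 900 + 24 = 924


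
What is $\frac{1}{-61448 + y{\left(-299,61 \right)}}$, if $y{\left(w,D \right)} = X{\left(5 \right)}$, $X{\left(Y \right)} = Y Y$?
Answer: $- \frac{1}{61423} \approx -1.6281 \cdot 10^{-5}$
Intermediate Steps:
$X{\left(Y \right)} = Y^{2}$
$y{\left(w,D \right)} = 25$ ($y{\left(w,D \right)} = 5^{2} = 25$)
$\frac{1}{-61448 + y{\left(-299,61 \right)}} = \frac{1}{-61448 + 25} = \frac{1}{-61423} = - \frac{1}{61423}$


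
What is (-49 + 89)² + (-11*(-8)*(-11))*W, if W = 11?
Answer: -9048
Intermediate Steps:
(-49 + 89)² + (-11*(-8)*(-11))*W = (-49 + 89)² + (-11*(-8)*(-11))*11 = 40² + (88*(-11))*11 = 1600 - 968*11 = 1600 - 10648 = -9048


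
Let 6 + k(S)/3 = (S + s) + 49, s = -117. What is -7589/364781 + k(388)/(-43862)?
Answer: -338246210/8000012111 ≈ -0.042281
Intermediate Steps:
k(S) = -222 + 3*S (k(S) = -18 + 3*((S - 117) + 49) = -18 + 3*((-117 + S) + 49) = -18 + 3*(-68 + S) = -18 + (-204 + 3*S) = -222 + 3*S)
-7589/364781 + k(388)/(-43862) = -7589/364781 + (-222 + 3*388)/(-43862) = -7589*1/364781 + (-222 + 1164)*(-1/43862) = -7589/364781 + 942*(-1/43862) = -7589/364781 - 471/21931 = -338246210/8000012111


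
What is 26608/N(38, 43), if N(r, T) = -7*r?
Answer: -13304/133 ≈ -100.03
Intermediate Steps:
26608/N(38, 43) = 26608/((-7*38)) = 26608/(-266) = 26608*(-1/266) = -13304/133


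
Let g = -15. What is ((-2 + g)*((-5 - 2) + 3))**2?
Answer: 4624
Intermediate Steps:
((-2 + g)*((-5 - 2) + 3))**2 = ((-2 - 15)*((-5 - 2) + 3))**2 = (-17*(-7 + 3))**2 = (-17*(-4))**2 = 68**2 = 4624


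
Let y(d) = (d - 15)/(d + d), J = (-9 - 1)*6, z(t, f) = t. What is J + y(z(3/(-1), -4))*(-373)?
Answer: -1179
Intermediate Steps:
J = -60 (J = -10*6 = -60)
y(d) = (-15 + d)/(2*d) (y(d) = (-15 + d)/((2*d)) = (-15 + d)*(1/(2*d)) = (-15 + d)/(2*d))
J + y(z(3/(-1), -4))*(-373) = -60 + ((-15 + 3/(-1))/(2*((3/(-1)))))*(-373) = -60 + ((-15 + 3*(-1))/(2*((3*(-1)))))*(-373) = -60 + ((1/2)*(-15 - 3)/(-3))*(-373) = -60 + ((1/2)*(-1/3)*(-18))*(-373) = -60 + 3*(-373) = -60 - 1119 = -1179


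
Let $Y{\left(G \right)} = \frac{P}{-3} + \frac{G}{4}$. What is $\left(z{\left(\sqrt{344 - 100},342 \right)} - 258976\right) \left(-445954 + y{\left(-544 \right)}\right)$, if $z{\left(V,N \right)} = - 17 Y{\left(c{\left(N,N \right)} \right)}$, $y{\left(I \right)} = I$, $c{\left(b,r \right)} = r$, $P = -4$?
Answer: $\frac{348874114537}{3} \approx 1.1629 \cdot 10^{11}$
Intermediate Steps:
$Y{\left(G \right)} = \frac{4}{3} + \frac{G}{4}$ ($Y{\left(G \right)} = - \frac{4}{-3} + \frac{G}{4} = \left(-4\right) \left(- \frac{1}{3}\right) + G \frac{1}{4} = \frac{4}{3} + \frac{G}{4}$)
$z{\left(V,N \right)} = - \frac{68}{3} - \frac{17 N}{4}$ ($z{\left(V,N \right)} = - 17 \left(\frac{4}{3} + \frac{N}{4}\right) = - \frac{68}{3} - \frac{17 N}{4}$)
$\left(z{\left(\sqrt{344 - 100},342 \right)} - 258976\right) \left(-445954 + y{\left(-544 \right)}\right) = \left(\left(- \frac{68}{3} - \frac{2907}{2}\right) - 258976\right) \left(-445954 - 544\right) = \left(\left(- \frac{68}{3} - \frac{2907}{2}\right) - 258976\right) \left(-446498\right) = \left(- \frac{8857}{6} - 258976\right) \left(-446498\right) = \left(- \frac{1562713}{6}\right) \left(-446498\right) = \frac{348874114537}{3}$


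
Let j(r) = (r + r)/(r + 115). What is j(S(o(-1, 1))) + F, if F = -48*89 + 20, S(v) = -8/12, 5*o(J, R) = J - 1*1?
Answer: -1458440/343 ≈ -4252.0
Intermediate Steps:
o(J, R) = -⅕ + J/5 (o(J, R) = (J - 1*1)/5 = (J - 1)/5 = (-1 + J)/5 = -⅕ + J/5)
S(v) = -⅔ (S(v) = -8*1/12 = -⅔)
j(r) = 2*r/(115 + r) (j(r) = (2*r)/(115 + r) = 2*r/(115 + r))
F = -4252 (F = -4272 + 20 = -4252)
j(S(o(-1, 1))) + F = 2*(-⅔)/(115 - ⅔) - 4252 = 2*(-⅔)/(343/3) - 4252 = 2*(-⅔)*(3/343) - 4252 = -4/343 - 4252 = -1458440/343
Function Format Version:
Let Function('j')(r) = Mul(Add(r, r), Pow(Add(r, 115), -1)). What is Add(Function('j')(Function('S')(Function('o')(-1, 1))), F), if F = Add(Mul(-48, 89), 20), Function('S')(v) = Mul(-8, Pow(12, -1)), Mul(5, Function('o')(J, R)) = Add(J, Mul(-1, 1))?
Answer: Rational(-1458440, 343) ≈ -4252.0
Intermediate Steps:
Function('o')(J, R) = Add(Rational(-1, 5), Mul(Rational(1, 5), J)) (Function('o')(J, R) = Mul(Rational(1, 5), Add(J, Mul(-1, 1))) = Mul(Rational(1, 5), Add(J, -1)) = Mul(Rational(1, 5), Add(-1, J)) = Add(Rational(-1, 5), Mul(Rational(1, 5), J)))
Function('S')(v) = Rational(-2, 3) (Function('S')(v) = Mul(-8, Rational(1, 12)) = Rational(-2, 3))
Function('j')(r) = Mul(2, r, Pow(Add(115, r), -1)) (Function('j')(r) = Mul(Mul(2, r), Pow(Add(115, r), -1)) = Mul(2, r, Pow(Add(115, r), -1)))
F = -4252 (F = Add(-4272, 20) = -4252)
Add(Function('j')(Function('S')(Function('o')(-1, 1))), F) = Add(Mul(2, Rational(-2, 3), Pow(Add(115, Rational(-2, 3)), -1)), -4252) = Add(Mul(2, Rational(-2, 3), Pow(Rational(343, 3), -1)), -4252) = Add(Mul(2, Rational(-2, 3), Rational(3, 343)), -4252) = Add(Rational(-4, 343), -4252) = Rational(-1458440, 343)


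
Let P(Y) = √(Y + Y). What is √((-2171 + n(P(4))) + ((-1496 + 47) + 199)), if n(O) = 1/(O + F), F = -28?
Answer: √(-191578 + 13684*√2)/(2*√(14 - √2)) ≈ 58.49*I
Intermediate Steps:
P(Y) = √2*√Y (P(Y) = √(2*Y) = √2*√Y)
n(O) = 1/(-28 + O) (n(O) = 1/(O - 28) = 1/(-28 + O))
√((-2171 + n(P(4))) + ((-1496 + 47) + 199)) = √((-2171 + 1/(-28 + √2*√4)) + ((-1496 + 47) + 199)) = √((-2171 + 1/(-28 + √2*2)) + (-1449 + 199)) = √((-2171 + 1/(-28 + 2*√2)) - 1250) = √(-3421 + 1/(-28 + 2*√2))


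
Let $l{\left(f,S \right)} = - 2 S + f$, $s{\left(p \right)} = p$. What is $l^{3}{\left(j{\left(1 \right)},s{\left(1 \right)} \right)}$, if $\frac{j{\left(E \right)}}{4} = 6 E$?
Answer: $10648$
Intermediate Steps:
$j{\left(E \right)} = 24 E$ ($j{\left(E \right)} = 4 \cdot 6 E = 24 E$)
$l{\left(f,S \right)} = f - 2 S$
$l^{3}{\left(j{\left(1 \right)},s{\left(1 \right)} \right)} = \left(24 \cdot 1 - 2\right)^{3} = \left(24 - 2\right)^{3} = 22^{3} = 10648$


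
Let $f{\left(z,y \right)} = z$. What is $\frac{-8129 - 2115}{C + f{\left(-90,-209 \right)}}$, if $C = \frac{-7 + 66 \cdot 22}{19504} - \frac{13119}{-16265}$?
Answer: $\frac{3249730344640}{28271554499} \approx 114.95$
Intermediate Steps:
$C = \frac{279375901}{317232560}$ ($C = \left(-7 + 1452\right) \frac{1}{19504} - - \frac{13119}{16265} = 1445 \cdot \frac{1}{19504} + \frac{13119}{16265} = \frac{1445}{19504} + \frac{13119}{16265} = \frac{279375901}{317232560} \approx 0.88067$)
$\frac{-8129 - 2115}{C + f{\left(-90,-209 \right)}} = \frac{-8129 - 2115}{\frac{279375901}{317232560} - 90} = \frac{-8129 - 2115}{- \frac{28271554499}{317232560}} = \left(-10244\right) \left(- \frac{317232560}{28271554499}\right) = \frac{3249730344640}{28271554499}$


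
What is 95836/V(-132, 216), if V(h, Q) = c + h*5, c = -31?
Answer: -95836/691 ≈ -138.69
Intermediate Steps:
V(h, Q) = -31 + 5*h (V(h, Q) = -31 + h*5 = -31 + 5*h)
95836/V(-132, 216) = 95836/(-31 + 5*(-132)) = 95836/(-31 - 660) = 95836/(-691) = 95836*(-1/691) = -95836/691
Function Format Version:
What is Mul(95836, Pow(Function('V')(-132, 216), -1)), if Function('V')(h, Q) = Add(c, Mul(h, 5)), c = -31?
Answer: Rational(-95836, 691) ≈ -138.69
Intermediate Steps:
Function('V')(h, Q) = Add(-31, Mul(5, h)) (Function('V')(h, Q) = Add(-31, Mul(h, 5)) = Add(-31, Mul(5, h)))
Mul(95836, Pow(Function('V')(-132, 216), -1)) = Mul(95836, Pow(Add(-31, Mul(5, -132)), -1)) = Mul(95836, Pow(Add(-31, -660), -1)) = Mul(95836, Pow(-691, -1)) = Mul(95836, Rational(-1, 691)) = Rational(-95836, 691)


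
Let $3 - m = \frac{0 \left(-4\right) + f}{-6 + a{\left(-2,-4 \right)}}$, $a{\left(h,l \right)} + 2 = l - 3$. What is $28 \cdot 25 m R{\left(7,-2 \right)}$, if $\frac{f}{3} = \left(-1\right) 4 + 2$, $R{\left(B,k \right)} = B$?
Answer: $12740$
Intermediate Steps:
$a{\left(h,l \right)} = -5 + l$ ($a{\left(h,l \right)} = -2 + \left(l - 3\right) = -2 + \left(-3 + l\right) = -5 + l$)
$f = -6$ ($f = 3 \left(\left(-1\right) 4 + 2\right) = 3 \left(-4 + 2\right) = 3 \left(-2\right) = -6$)
$m = \frac{13}{5}$ ($m = 3 - \frac{0 \left(-4\right) - 6}{-6 - 9} = 3 - \frac{0 - 6}{-6 - 9} = 3 - - \frac{6}{-15} = 3 - \left(-6\right) \left(- \frac{1}{15}\right) = 3 - \frac{2}{5} = \frac{13}{5} \approx 2.6$)
$28 \cdot 25 m R{\left(7,-2 \right)} = 28 \cdot 25 \cdot \frac{13}{5} \cdot 7 = 700 \cdot \frac{13}{5} \cdot 7 = 1820 \cdot 7 = 12740$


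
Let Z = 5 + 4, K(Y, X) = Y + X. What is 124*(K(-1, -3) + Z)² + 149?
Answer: 3249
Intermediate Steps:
K(Y, X) = X + Y
Z = 9
124*(K(-1, -3) + Z)² + 149 = 124*((-3 - 1) + 9)² + 149 = 124*(-4 + 9)² + 149 = 124*5² + 149 = 124*25 + 149 = 3100 + 149 = 3249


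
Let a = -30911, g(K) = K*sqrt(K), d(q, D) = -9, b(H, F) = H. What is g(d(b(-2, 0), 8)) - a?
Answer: 30911 - 27*I ≈ 30911.0 - 27.0*I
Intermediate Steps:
g(K) = K**(3/2)
g(d(b(-2, 0), 8)) - a = (-9)**(3/2) - 1*(-30911) = -27*I + 30911 = 30911 - 27*I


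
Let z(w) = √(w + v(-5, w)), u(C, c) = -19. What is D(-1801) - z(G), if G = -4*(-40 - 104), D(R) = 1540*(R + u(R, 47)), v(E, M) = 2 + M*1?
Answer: -2802800 - √1154 ≈ -2.8028e+6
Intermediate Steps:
v(E, M) = 2 + M
D(R) = -29260 + 1540*R (D(R) = 1540*(R - 19) = 1540*(-19 + R) = -29260 + 1540*R)
G = 576 (G = -4*(-144) = 576)
z(w) = √(2 + 2*w) (z(w) = √(w + (2 + w)) = √(2 + 2*w))
D(-1801) - z(G) = (-29260 + 1540*(-1801)) - √(2 + 2*576) = (-29260 - 2773540) - √(2 + 1152) = -2802800 - √1154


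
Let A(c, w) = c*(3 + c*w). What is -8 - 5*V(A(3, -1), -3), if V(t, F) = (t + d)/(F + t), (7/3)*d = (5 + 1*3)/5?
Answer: -48/7 ≈ -6.8571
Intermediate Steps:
d = 24/35 (d = 3*((5 + 1*3)/5)/7 = 3*((5 + 3)*(⅕))/7 = 3*(8*(⅕))/7 = (3/7)*(8/5) = 24/35 ≈ 0.68571)
V(t, F) = (24/35 + t)/(F + t) (V(t, F) = (t + 24/35)/(F + t) = (24/35 + t)/(F + t))
-8 - 5*V(A(3, -1), -3) = -8 - 5*(24/35 + 3*(3 + 3*(-1)))/(-3 + 3*(3 + 3*(-1))) = -8 - 5*(24/35 + 3*(3 - 3))/(-3 + 3*(3 - 3)) = -8 - 5*(24/35 + 3*0)/(-3 + 3*0) = -8 - 5*(24/35 + 0)/(-3 + 0) = -8 - 5*24/((-3)*35) = -8 - (-5)*24/(3*35) = -8 - 5*(-8/35) = -8 + 8/7 = -48/7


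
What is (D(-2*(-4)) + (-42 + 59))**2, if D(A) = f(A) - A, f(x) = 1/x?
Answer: 5329/64 ≈ 83.266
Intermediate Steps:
f(x) = 1/x
D(A) = 1/A - A
(D(-2*(-4)) + (-42 + 59))**2 = ((1/(-2*(-4)) - (-2)*(-4)) + (-42 + 59))**2 = ((1/8 - 1*8) + 17)**2 = ((1/8 - 8) + 17)**2 = (-63/8 + 17)**2 = (73/8)**2 = 5329/64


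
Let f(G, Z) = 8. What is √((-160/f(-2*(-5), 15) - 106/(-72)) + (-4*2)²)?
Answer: √1637/6 ≈ 6.7433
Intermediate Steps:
√((-160/f(-2*(-5), 15) - 106/(-72)) + (-4*2)²) = √((-160/8 - 106/(-72)) + (-4*2)²) = √((-160*⅛ - 106*(-1/72)) + (-8)²) = √((-20 + 53/36) + 64) = √(-667/36 + 64) = √(1637/36) = √1637/6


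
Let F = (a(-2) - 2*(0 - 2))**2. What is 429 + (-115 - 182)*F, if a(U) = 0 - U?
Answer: -10263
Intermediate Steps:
a(U) = -U
F = 36 (F = (-1*(-2) - 2*(0 - 2))**2 = (2 - 2*(-2))**2 = (2 + 4)**2 = 6**2 = 36)
429 + (-115 - 182)*F = 429 + (-115 - 182)*36 = 429 - 297*36 = 429 - 10692 = -10263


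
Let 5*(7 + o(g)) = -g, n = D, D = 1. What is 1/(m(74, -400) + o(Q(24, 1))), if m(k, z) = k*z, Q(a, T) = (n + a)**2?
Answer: -1/29732 ≈ -3.3634e-5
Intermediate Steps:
n = 1
Q(a, T) = (1 + a)**2
o(g) = -7 - g/5 (o(g) = -7 + (-g)/5 = -7 - g/5)
1/(m(74, -400) + o(Q(24, 1))) = 1/(74*(-400) + (-7 - (1 + 24)**2/5)) = 1/(-29600 + (-7 - 1/5*25**2)) = 1/(-29600 + (-7 - 1/5*625)) = 1/(-29600 + (-7 - 125)) = 1/(-29600 - 132) = 1/(-29732) = -1/29732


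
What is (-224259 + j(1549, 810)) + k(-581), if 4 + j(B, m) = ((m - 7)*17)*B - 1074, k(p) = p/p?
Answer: 20920063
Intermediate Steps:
k(p) = 1
j(B, m) = -1078 + B*(-119 + 17*m) (j(B, m) = -4 + (((m - 7)*17)*B - 1074) = -4 + (((-7 + m)*17)*B - 1074) = -4 + ((-119 + 17*m)*B - 1074) = -4 + (B*(-119 + 17*m) - 1074) = -4 + (-1074 + B*(-119 + 17*m)) = -1078 + B*(-119 + 17*m))
(-224259 + j(1549, 810)) + k(-581) = (-224259 + (-1078 - 119*1549 + 17*1549*810)) + 1 = (-224259 + (-1078 - 184331 + 21329730)) + 1 = (-224259 + 21144321) + 1 = 20920062 + 1 = 20920063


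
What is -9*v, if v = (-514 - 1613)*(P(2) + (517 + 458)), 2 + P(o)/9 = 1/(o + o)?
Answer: 73451691/4 ≈ 1.8363e+7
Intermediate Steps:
P(o) = -18 + 9/(2*o) (P(o) = -18 + 9/(o + o) = -18 + 9/((2*o)) = -18 + 9*(1/(2*o)) = -18 + 9/(2*o))
v = -8161299/4 (v = (-514 - 1613)*((-18 + (9/2)/2) + (517 + 458)) = -2127*((-18 + (9/2)*(1/2)) + 975) = -2127*((-18 + 9/4) + 975) = -2127*(-63/4 + 975) = -2127*3837/4 = -8161299/4 ≈ -2.0403e+6)
-9*v = -9*(-8161299/4) = 73451691/4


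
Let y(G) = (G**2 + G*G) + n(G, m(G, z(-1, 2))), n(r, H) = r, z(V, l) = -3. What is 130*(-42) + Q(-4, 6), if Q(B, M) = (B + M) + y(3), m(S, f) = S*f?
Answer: -5437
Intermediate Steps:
y(G) = G + 2*G**2 (y(G) = (G**2 + G*G) + G = (G**2 + G**2) + G = 2*G**2 + G = G + 2*G**2)
Q(B, M) = 21 + B + M (Q(B, M) = (B + M) + 3*(1 + 2*3) = (B + M) + 3*(1 + 6) = (B + M) + 3*7 = (B + M) + 21 = 21 + B + M)
130*(-42) + Q(-4, 6) = 130*(-42) + (21 - 4 + 6) = -5460 + 23 = -5437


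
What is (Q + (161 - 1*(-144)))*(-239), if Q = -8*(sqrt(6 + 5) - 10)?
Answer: -92015 + 1912*sqrt(11) ≈ -85674.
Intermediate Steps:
Q = 80 - 8*sqrt(11) (Q = -8*(sqrt(11) - 10) = -8*(-10 + sqrt(11)) = 80 - 8*sqrt(11) ≈ 53.467)
(Q + (161 - 1*(-144)))*(-239) = ((80 - 8*sqrt(11)) + (161 - 1*(-144)))*(-239) = ((80 - 8*sqrt(11)) + (161 + 144))*(-239) = ((80 - 8*sqrt(11)) + 305)*(-239) = (385 - 8*sqrt(11))*(-239) = -92015 + 1912*sqrt(11)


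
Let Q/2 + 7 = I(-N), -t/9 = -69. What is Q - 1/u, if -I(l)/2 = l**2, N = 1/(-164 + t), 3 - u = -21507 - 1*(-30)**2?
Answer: -65524583749/4680306090 ≈ -14.000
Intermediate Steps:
t = 621 (t = -9*(-69) = 621)
u = 22410 (u = 3 - (-21507 - 1*(-30)**2) = 3 - (-21507 - 1*900) = 3 - (-21507 - 900) = 3 - 1*(-22407) = 3 + 22407 = 22410)
N = 1/457 (N = 1/(-164 + 621) = 1/457 ≈ 0.0021882)
I(l) = -2*l**2
Q = -2923890/208849 (Q = -14 + 2*(-2*(-1*1/457)**2) = -14 + 2*(-2*(-1/457)**2) = -14 + 2*(-2*1/208849) = -14 + 2*(-2/208849) = -14 - 4/208849 = -2923890/208849 ≈ -14.000)
Q - 1/u = -2923890/208849 - 1/22410 = -65524583749/4680306090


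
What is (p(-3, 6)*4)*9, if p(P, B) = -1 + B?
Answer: 180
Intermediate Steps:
(p(-3, 6)*4)*9 = ((-1 + 6)*4)*9 = (5*4)*9 = 20*9 = 180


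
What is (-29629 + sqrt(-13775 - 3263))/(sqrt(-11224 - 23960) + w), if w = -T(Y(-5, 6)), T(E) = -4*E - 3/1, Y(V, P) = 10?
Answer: -1274047/37033 + 4*sqrt(37466562)/37033 + 43*I*sqrt(17038)/37033 + 118516*I*sqrt(2199)/37033 ≈ -33.742 + 150.22*I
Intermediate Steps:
T(E) = -3 - 4*E (T(E) = -4*E - 3*1 = -4*E - 3 = -3 - 4*E)
w = 43 (w = -(-3 - 4*10) = -(-3 - 40) = -1*(-43) = 43)
(-29629 + sqrt(-13775 - 3263))/(sqrt(-11224 - 23960) + w) = (-29629 + sqrt(-13775 - 3263))/(sqrt(-11224 - 23960) + 43) = (-29629 + sqrt(-17038))/(sqrt(-35184) + 43) = (-29629 + I*sqrt(17038))/(4*I*sqrt(2199) + 43) = (-29629 + I*sqrt(17038))/(43 + 4*I*sqrt(2199))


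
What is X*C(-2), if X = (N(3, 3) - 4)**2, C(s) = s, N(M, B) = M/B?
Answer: -18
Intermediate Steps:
X = 9 (X = (3/3 - 4)**2 = (3*(1/3) - 4)**2 = (1 - 4)**2 = (-3)**2 = 9)
X*C(-2) = 9*(-2) = -18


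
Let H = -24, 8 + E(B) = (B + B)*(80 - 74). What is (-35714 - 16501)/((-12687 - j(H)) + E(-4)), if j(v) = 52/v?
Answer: 62658/15289 ≈ 4.0982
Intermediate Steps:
E(B) = -8 + 12*B (E(B) = -8 + (B + B)*(80 - 74) = -8 + (2*B)*6 = -8 + 12*B)
(-35714 - 16501)/((-12687 - j(H)) + E(-4)) = (-35714 - 16501)/((-12687 - 52/(-24)) + (-8 + 12*(-4))) = -52215/((-12687 - 52*(-1)/24) + (-8 - 48)) = -52215/((-12687 - 1*(-13/6)) - 56) = -52215/((-12687 + 13/6) - 56) = -52215/(-76109/6 - 56) = -52215/(-76445/6) = -52215*(-6/76445) = 62658/15289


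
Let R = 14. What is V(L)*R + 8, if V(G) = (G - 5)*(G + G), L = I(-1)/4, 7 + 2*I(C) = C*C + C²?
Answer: 1703/16 ≈ 106.44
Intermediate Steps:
I(C) = -7/2 + C² (I(C) = -7/2 + (C*C + C²)/2 = -7/2 + (C² + C²)/2 = -7/2 + (2*C²)/2 = -7/2 + C²)
L = -5/8 (L = (-7/2 + (-1)²)/4 = (-7/2 + 1)*(¼) = -5/2*¼ = -5/8 ≈ -0.62500)
V(G) = 2*G*(-5 + G) (V(G) = (-5 + G)*(2*G) = 2*G*(-5 + G))
V(L)*R + 8 = (2*(-5/8)*(-5 - 5/8))*14 + 8 = (2*(-5/8)*(-45/8))*14 + 8 = (225/32)*14 + 8 = 1575/16 + 8 = 1703/16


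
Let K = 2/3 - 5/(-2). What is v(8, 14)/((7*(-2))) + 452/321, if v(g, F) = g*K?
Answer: -902/2247 ≈ -0.40142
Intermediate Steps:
K = 19/6 (K = 2*(⅓) - 5*(-½) = ⅔ + 5/2 = 19/6 ≈ 3.1667)
v(g, F) = 19*g/6 (v(g, F) = g*(19/6) = 19*g/6)
v(8, 14)/((7*(-2))) + 452/321 = ((19/6)*8)/((7*(-2))) + 452/321 = (76/3)/(-14) + 452*(1/321) = (76/3)*(-1/14) + 452/321 = -38/21 + 452/321 = -902/2247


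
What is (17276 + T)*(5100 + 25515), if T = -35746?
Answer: -565459050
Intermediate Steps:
(17276 + T)*(5100 + 25515) = (17276 - 35746)*(5100 + 25515) = -18470*30615 = -565459050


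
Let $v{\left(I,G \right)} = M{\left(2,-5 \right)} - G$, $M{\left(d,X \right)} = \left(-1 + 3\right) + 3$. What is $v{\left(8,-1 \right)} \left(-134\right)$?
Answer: $-804$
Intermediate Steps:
$M{\left(d,X \right)} = 5$ ($M{\left(d,X \right)} = 2 + 3 = 5$)
$v{\left(I,G \right)} = 5 - G$
$v{\left(8,-1 \right)} \left(-134\right) = \left(5 - -1\right) \left(-134\right) = \left(5 + 1\right) \left(-134\right) = 6 \left(-134\right) = -804$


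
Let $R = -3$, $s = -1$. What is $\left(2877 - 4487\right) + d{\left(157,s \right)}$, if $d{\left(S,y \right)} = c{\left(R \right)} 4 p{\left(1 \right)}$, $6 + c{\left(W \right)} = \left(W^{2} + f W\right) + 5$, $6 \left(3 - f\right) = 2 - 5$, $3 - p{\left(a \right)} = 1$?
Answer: $-1630$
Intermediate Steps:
$p{\left(a \right)} = 2$ ($p{\left(a \right)} = 3 - 1 = 2$)
$f = \frac{7}{2}$ ($f = 3 - \frac{2 - 5}{6} = 3 - - \frac{1}{2} = 3 + \frac{1}{2} = \frac{7}{2} \approx 3.5$)
$c{\left(W \right)} = -1 + W^{2} + \frac{7 W}{2}$ ($c{\left(W \right)} = -6 + \left(\left(W^{2} + \frac{7 W}{2}\right) + 5\right) = -6 + \left(5 + W^{2} + \frac{7 W}{2}\right) = -1 + W^{2} + \frac{7 W}{2}$)
$d{\left(S,y \right)} = -20$ ($d{\left(S,y \right)} = \left(-1 + \left(-3\right)^{2} + \frac{7}{2} \left(-3\right)\right) 4 \cdot 2 = \left(-1 + 9 - \frac{21}{2}\right) 4 \cdot 2 = \left(- \frac{5}{2}\right) 4 \cdot 2 = \left(-10\right) 2 = -20$)
$\left(2877 - 4487\right) + d{\left(157,s \right)} = \left(2877 - 4487\right) - 20 = -1610 - 20 = -1630$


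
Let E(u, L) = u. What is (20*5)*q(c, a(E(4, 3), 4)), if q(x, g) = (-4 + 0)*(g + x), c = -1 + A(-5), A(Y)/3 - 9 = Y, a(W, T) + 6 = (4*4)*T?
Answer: -27600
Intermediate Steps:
a(W, T) = -6 + 16*T (a(W, T) = -6 + (4*4)*T = -6 + 16*T)
A(Y) = 27 + 3*Y
c = 11 (c = -1 + (27 + 3*(-5)) = -1 + (27 - 15) = -1 + 12 = 11)
q(x, g) = -4*g - 4*x (q(x, g) = -4*(g + x) = -4*g - 4*x)
(20*5)*q(c, a(E(4, 3), 4)) = (20*5)*(-4*(-6 + 16*4) - 4*11) = 100*(-4*(-6 + 64) - 44) = 100*(-4*58 - 44) = 100*(-232 - 44) = 100*(-276) = -27600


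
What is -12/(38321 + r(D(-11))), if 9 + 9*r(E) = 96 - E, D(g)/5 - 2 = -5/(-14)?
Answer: -168/536611 ≈ -0.00031308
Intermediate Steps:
D(g) = 165/14 (D(g) = 10 + 5*(-5/(-14)) = 10 + 5*(-5*(-1/14)) = 10 + 5*(5/14) = 10 + 25/14 = 165/14)
r(E) = 29/3 - E/9 (r(E) = -1 + (96 - E)/9 = -1 + (32/3 - E/9) = 29/3 - E/9)
-12/(38321 + r(D(-11))) = -12/(38321 + (29/3 - ⅑*165/14)) = -12/(38321 + (29/3 - 55/42)) = -12/(38321 + 117/14) = -12/(536611/14) = (14/536611)*(-12) = -168/536611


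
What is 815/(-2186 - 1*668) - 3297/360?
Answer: -1617173/171240 ≈ -9.4439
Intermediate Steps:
815/(-2186 - 1*668) - 3297/360 = 815/(-2186 - 668) - 3297*1/360 = 815/(-2854) - 1099/120 = 815*(-1/2854) - 1099/120 = -815/2854 - 1099/120 = -1617173/171240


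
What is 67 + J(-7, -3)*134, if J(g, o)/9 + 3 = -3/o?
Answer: -2345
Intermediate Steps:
J(g, o) = -27 - 27/o (J(g, o) = -27 + 9*(-3/o) = -27 - 27/o)
67 + J(-7, -3)*134 = 67 + (-27 - 27/(-3))*134 = 67 + (-27 - 27*(-⅓))*134 = 67 + (-27 + 9)*134 = 67 - 18*134 = 67 - 2412 = -2345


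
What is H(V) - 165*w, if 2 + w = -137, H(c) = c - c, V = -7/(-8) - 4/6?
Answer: 22935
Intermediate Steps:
V = 5/24 (V = -7*(-⅛) - 4*⅙ = 7/8 - ⅔ = 5/24 ≈ 0.20833)
H(c) = 0
w = -139 (w = -2 - 137 = -139)
H(V) - 165*w = 0 - 165*(-139) = 0 + 22935 = 22935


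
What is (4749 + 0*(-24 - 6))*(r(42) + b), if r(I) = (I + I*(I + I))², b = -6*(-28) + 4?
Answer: 60526346928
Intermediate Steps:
b = 172 (b = 168 + 4 = 172)
r(I) = (I + 2*I²)² (r(I) = (I + I*(2*I))² = (I + 2*I²)²)
(4749 + 0*(-24 - 6))*(r(42) + b) = (4749 + 0*(-24 - 6))*(42²*(1 + 2*42)² + 172) = (4749 + 0*(-30))*(1764*(1 + 84)² + 172) = (4749 + 0)*(1764*85² + 172) = 4749*(1764*7225 + 172) = 4749*(12744900 + 172) = 4749*12745072 = 60526346928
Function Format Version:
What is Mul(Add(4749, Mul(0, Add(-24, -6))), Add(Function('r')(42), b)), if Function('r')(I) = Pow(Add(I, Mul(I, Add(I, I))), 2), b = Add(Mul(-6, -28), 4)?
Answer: 60526346928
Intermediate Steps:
b = 172 (b = Add(168, 4) = 172)
Function('r')(I) = Pow(Add(I, Mul(2, Pow(I, 2))), 2) (Function('r')(I) = Pow(Add(I, Mul(I, Mul(2, I))), 2) = Pow(Add(I, Mul(2, Pow(I, 2))), 2))
Mul(Add(4749, Mul(0, Add(-24, -6))), Add(Function('r')(42), b)) = Mul(Add(4749, Mul(0, Add(-24, -6))), Add(Mul(Pow(42, 2), Pow(Add(1, Mul(2, 42)), 2)), 172)) = Mul(Add(4749, Mul(0, -30)), Add(Mul(1764, Pow(Add(1, 84), 2)), 172)) = Mul(Add(4749, 0), Add(Mul(1764, Pow(85, 2)), 172)) = Mul(4749, Add(Mul(1764, 7225), 172)) = Mul(4749, Add(12744900, 172)) = Mul(4749, 12745072) = 60526346928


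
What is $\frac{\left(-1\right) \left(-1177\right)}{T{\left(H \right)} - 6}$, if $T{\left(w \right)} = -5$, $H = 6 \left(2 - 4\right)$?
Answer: $-107$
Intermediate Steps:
$H = -12$ ($H = 6 \left(-2\right) = -12$)
$\frac{\left(-1\right) \left(-1177\right)}{T{\left(H \right)} - 6} = \frac{\left(-1\right) \left(-1177\right)}{-5 - 6} = \frac{1177}{-11} = 1177 \left(- \frac{1}{11}\right) = -107$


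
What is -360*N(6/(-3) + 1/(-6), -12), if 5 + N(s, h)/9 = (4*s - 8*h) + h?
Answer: -227880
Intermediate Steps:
N(s, h) = -45 - 63*h + 36*s (N(s, h) = -45 + 9*((4*s - 8*h) + h) = -45 + 9*((-8*h + 4*s) + h) = -45 + 9*(-7*h + 4*s) = -45 + (-63*h + 36*s) = -45 - 63*h + 36*s)
-360*N(6/(-3) + 1/(-6), -12) = -360*(-45 - 63*(-12) + 36*(6/(-3) + 1/(-6))) = -360*(-45 + 756 + 36*(6*(-⅓) + 1*(-⅙))) = -360*(-45 + 756 + 36*(-2 - ⅙)) = -360*(-45 + 756 + 36*(-13/6)) = -360*(-45 + 756 - 78) = -360*633 = -227880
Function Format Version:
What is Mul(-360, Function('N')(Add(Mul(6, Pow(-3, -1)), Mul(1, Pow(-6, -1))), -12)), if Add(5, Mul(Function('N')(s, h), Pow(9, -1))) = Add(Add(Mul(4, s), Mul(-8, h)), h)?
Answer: -227880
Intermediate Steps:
Function('N')(s, h) = Add(-45, Mul(-63, h), Mul(36, s)) (Function('N')(s, h) = Add(-45, Mul(9, Add(Add(Mul(4, s), Mul(-8, h)), h))) = Add(-45, Mul(9, Add(Add(Mul(-8, h), Mul(4, s)), h))) = Add(-45, Mul(9, Add(Mul(-7, h), Mul(4, s)))) = Add(-45, Add(Mul(-63, h), Mul(36, s))) = Add(-45, Mul(-63, h), Mul(36, s)))
Mul(-360, Function('N')(Add(Mul(6, Pow(-3, -1)), Mul(1, Pow(-6, -1))), -12)) = Mul(-360, Add(-45, Mul(-63, -12), Mul(36, Add(Mul(6, Pow(-3, -1)), Mul(1, Pow(-6, -1)))))) = Mul(-360, Add(-45, 756, Mul(36, Add(Mul(6, Rational(-1, 3)), Mul(1, Rational(-1, 6)))))) = Mul(-360, Add(-45, 756, Mul(36, Add(-2, Rational(-1, 6))))) = Mul(-360, Add(-45, 756, Mul(36, Rational(-13, 6)))) = Mul(-360, Add(-45, 756, -78)) = Mul(-360, 633) = -227880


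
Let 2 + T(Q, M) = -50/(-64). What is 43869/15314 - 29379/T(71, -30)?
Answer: 369200797/15314 ≈ 24109.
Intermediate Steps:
T(Q, M) = -39/32 (T(Q, M) = -2 - 50/(-64) = -2 - 50*(-1/64) = -2 + 25/32 = -39/32)
43869/15314 - 29379/T(71, -30) = 43869/15314 - 29379/(-39/32) = 43869*(1/15314) - 29379*(-32/39) = 43869/15314 + 313376/13 = 369200797/15314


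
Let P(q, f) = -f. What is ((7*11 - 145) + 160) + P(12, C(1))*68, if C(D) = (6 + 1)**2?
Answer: -3240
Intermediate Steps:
C(D) = 49 (C(D) = 7**2 = 49)
((7*11 - 145) + 160) + P(12, C(1))*68 = ((7*11 - 145) + 160) - 1*49*68 = ((77 - 145) + 160) - 49*68 = (-68 + 160) - 3332 = 92 - 3332 = -3240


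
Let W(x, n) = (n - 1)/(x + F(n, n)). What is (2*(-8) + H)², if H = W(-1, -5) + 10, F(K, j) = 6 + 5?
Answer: 1089/25 ≈ 43.560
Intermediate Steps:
F(K, j) = 11
W(x, n) = (-1 + n)/(11 + x) (W(x, n) = (n - 1)/(x + 11) = (-1 + n)/(11 + x))
H = 47/5 (H = (-1 - 5)/(11 - 1) + 10 = -6/10 + 10 = (⅒)*(-6) + 10 = -⅗ + 10 = 47/5 ≈ 9.4000)
(2*(-8) + H)² = (2*(-8) + 47/5)² = (-16 + 47/5)² = (-33/5)² = 1089/25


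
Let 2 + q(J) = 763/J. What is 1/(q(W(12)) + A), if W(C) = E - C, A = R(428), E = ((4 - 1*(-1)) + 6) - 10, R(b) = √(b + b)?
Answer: -8635/512649 - 242*√214/512649 ≈ -0.023750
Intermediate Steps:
R(b) = √2*√b (R(b) = √(2*b) = √2*√b)
E = 1 (E = ((4 + 1) + 6) - 10 = (5 + 6) - 10 = 11 - 10 = 1)
A = 2*√214 (A = √2*√428 = √2*(2*√107) = 2*√214 ≈ 29.257)
W(C) = 1 - C
q(J) = -2 + 763/J
1/(q(W(12)) + A) = 1/((-2 + 763/(1 - 1*12)) + 2*√214) = 1/((-2 + 763/(1 - 12)) + 2*√214) = 1/((-2 + 763/(-11)) + 2*√214) = 1/((-2 + 763*(-1/11)) + 2*√214) = 1/((-2 - 763/11) + 2*√214) = 1/(-785/11 + 2*√214)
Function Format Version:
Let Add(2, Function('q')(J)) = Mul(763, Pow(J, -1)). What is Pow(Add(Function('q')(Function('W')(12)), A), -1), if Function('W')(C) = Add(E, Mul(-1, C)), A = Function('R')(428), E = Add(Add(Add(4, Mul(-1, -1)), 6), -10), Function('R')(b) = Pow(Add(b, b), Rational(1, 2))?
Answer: Add(Rational(-8635, 512649), Mul(Rational(-242, 512649), Pow(214, Rational(1, 2)))) ≈ -0.023750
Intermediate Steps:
Function('R')(b) = Mul(Pow(2, Rational(1, 2)), Pow(b, Rational(1, 2))) (Function('R')(b) = Pow(Mul(2, b), Rational(1, 2)) = Mul(Pow(2, Rational(1, 2)), Pow(b, Rational(1, 2))))
E = 1 (E = Add(Add(Add(4, 1), 6), -10) = Add(Add(5, 6), -10) = Add(11, -10) = 1)
A = Mul(2, Pow(214, Rational(1, 2))) (A = Mul(Pow(2, Rational(1, 2)), Pow(428, Rational(1, 2))) = Mul(Pow(2, Rational(1, 2)), Mul(2, Pow(107, Rational(1, 2)))) = Mul(2, Pow(214, Rational(1, 2))) ≈ 29.257)
Function('W')(C) = Add(1, Mul(-1, C))
Function('q')(J) = Add(-2, Mul(763, Pow(J, -1)))
Pow(Add(Function('q')(Function('W')(12)), A), -1) = Pow(Add(Add(-2, Mul(763, Pow(Add(1, Mul(-1, 12)), -1))), Mul(2, Pow(214, Rational(1, 2)))), -1) = Pow(Add(Add(-2, Mul(763, Pow(Add(1, -12), -1))), Mul(2, Pow(214, Rational(1, 2)))), -1) = Pow(Add(Add(-2, Mul(763, Pow(-11, -1))), Mul(2, Pow(214, Rational(1, 2)))), -1) = Pow(Add(Add(-2, Mul(763, Rational(-1, 11))), Mul(2, Pow(214, Rational(1, 2)))), -1) = Pow(Add(Add(-2, Rational(-763, 11)), Mul(2, Pow(214, Rational(1, 2)))), -1) = Pow(Add(Rational(-785, 11), Mul(2, Pow(214, Rational(1, 2)))), -1)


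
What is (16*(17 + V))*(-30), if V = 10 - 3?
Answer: -11520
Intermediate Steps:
V = 7
(16*(17 + V))*(-30) = (16*(17 + 7))*(-30) = (16*24)*(-30) = 384*(-30) = -11520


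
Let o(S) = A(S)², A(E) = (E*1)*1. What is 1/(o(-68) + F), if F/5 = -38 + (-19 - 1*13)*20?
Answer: 1/1234 ≈ 0.00081037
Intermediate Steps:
A(E) = E (A(E) = E*1 = E)
o(S) = S²
F = -3390 (F = 5*(-38 + (-19 - 1*13)*20) = 5*(-38 + (-19 - 13)*20) = 5*(-38 - 32*20) = 5*(-38 - 640) = 5*(-678) = -3390)
1/(o(-68) + F) = 1/((-68)² - 3390) = 1/(4624 - 3390) = 1/1234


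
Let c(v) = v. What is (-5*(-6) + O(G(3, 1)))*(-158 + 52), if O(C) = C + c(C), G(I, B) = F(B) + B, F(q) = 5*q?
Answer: -4452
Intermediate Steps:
G(I, B) = 6*B (G(I, B) = 5*B + B = 6*B)
O(C) = 2*C (O(C) = C + C = 2*C)
(-5*(-6) + O(G(3, 1)))*(-158 + 52) = (-5*(-6) + 2*(6*1))*(-158 + 52) = (30 + 2*6)*(-106) = (30 + 12)*(-106) = 42*(-106) = -4452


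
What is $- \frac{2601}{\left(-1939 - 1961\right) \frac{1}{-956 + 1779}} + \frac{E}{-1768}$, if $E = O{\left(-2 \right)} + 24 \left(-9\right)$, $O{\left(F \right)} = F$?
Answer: $\frac{6066461}{11050} \approx 549.0$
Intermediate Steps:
$E = -218$ ($E = -2 + 24 \left(-9\right) = -2 - 216 = -218$)
$- \frac{2601}{\left(-1939 - 1961\right) \frac{1}{-956 + 1779}} + \frac{E}{-1768} = - \frac{2601}{\left(-1939 - 1961\right) \frac{1}{-956 + 1779}} - \frac{218}{-1768} = - \frac{2601}{\left(-3900\right) \frac{1}{823}} - - \frac{109}{884} = - \frac{2601}{\left(-3900\right) \frac{1}{823}} + \frac{109}{884} = - \frac{2601}{- \frac{3900}{823}} + \frac{109}{884} = \left(-2601\right) \left(- \frac{823}{3900}\right) + \frac{109}{884} = \frac{713541}{1300} + \frac{109}{884} = \frac{6066461}{11050}$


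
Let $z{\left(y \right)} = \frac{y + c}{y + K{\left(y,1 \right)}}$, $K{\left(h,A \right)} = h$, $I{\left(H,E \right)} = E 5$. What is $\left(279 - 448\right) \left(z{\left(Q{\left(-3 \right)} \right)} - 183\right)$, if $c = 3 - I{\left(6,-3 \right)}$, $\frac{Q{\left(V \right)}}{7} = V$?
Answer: $\frac{432809}{14} \approx 30915.0$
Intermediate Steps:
$Q{\left(V \right)} = 7 V$
$I{\left(H,E \right)} = 5 E$
$c = 18$ ($c = 3 - 5 \left(-3\right) = 3 - -15 = 3 + 15 = 18$)
$z{\left(y \right)} = \frac{18 + y}{2 y}$ ($z{\left(y \right)} = \frac{y + 18}{y + y} = \frac{18 + y}{2 y}$)
$\left(279 - 448\right) \left(z{\left(Q{\left(-3 \right)} \right)} - 183\right) = \left(279 - 448\right) \left(\frac{18 + 7 \left(-3\right)}{2 \cdot 7 \left(-3\right)} - 183\right) = - 169 \left(\frac{18 - 21}{2 \left(-21\right)} - 183\right) = - 169 \left(\frac{1}{2} \left(- \frac{1}{21}\right) \left(-3\right) - 183\right) = - 169 \left(\frac{1}{14} - 183\right) = \left(-169\right) \left(- \frac{2561}{14}\right) = \frac{432809}{14}$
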